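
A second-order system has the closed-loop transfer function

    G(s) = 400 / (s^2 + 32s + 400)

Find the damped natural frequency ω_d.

Comparing s^2 + 32s + 400 to s^2 + 2ζωₙs + ωₙ²: ωₙ = 20 rad/s and ζ = 32/(2·20) = 0.8.
ζωₙ = 32/2 = 16, so ω_d = ωₙ√(1−ζ²) = √(ωₙ² − (ζωₙ)²) = √(400 − 16²) = √144 = 12 rad/s.

ω_d = 12 rad/s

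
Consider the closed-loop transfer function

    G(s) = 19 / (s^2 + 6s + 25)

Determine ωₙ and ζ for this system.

Compare the denominator to the standard form s^2 + 2ζωₙs + ωₙ².
ωₙ² = 25, so ωₙ = 5 rad/s.
2ζωₙ = 6, so ζ = 6/(2·5) = 0.6.

ωₙ = 5 rad/s, ζ = 0.6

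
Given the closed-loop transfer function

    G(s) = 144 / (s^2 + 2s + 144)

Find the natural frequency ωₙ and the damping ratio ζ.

Compare the denominator to the standard form s^2 + 2ζωₙs + ωₙ².
ωₙ² = 144, so ωₙ = 12 rad/s.
2ζωₙ = 2, so ζ = 2/(2·12) ≈ 0.08333.

ωₙ = 12 rad/s, ζ ≈ 0.08333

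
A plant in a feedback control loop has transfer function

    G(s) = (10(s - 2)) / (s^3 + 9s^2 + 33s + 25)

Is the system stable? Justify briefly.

The denominator s^3 + 9s^2 + 33s + 25 factors as (s + 1)(s^2 + 8s + 25), giving poles at s = -1, -4 ± 3j.
Since all poles lie strictly in the left half-plane, the system is stable.

stable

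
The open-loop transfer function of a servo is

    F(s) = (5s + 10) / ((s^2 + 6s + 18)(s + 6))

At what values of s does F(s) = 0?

Set the numerator to zero: 5s + 10 = 0, i.e. 5·(s + 2) = 0.
So s = -2.

s = -2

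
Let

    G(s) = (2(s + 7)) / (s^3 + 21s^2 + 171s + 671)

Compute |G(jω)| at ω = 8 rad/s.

|G(j8)| ≈ 0.01952

Substitute s = j8: numerator = 14 + j16, denominator = -673 + j856.
|G(j8)| = |14 + j16| / |-673 + j856| = 21.260 / 1088.9 ≈ 0.01952.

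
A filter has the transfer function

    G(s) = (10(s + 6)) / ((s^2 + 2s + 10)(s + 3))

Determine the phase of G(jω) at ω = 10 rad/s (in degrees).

∠G(j10) ≈ 178.3°

At s = j10: numerator = 60 + j100, denominator = -470 - j840.
∠G = ∠num − ∠den = 59.036° − (-119.23°) = 178.3°.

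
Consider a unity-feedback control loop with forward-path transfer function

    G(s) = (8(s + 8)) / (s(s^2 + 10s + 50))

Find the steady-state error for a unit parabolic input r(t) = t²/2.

e_ss = ∞

G(s) has one pole at the origin.
This is a Type 1 system; Ka = lim_{s→0} s^2·G(s) = 0, so the steady-state error for a parabola input is infinite.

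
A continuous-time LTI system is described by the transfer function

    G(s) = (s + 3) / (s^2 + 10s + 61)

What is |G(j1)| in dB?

Substitute s = j1: numerator = 3 + j1, denominator = 60 + j10.
|G(j1)| = |3 + j1| / |60 + j10| = 3.1623 / 60.828 ≈ 0.05199.
In decibels: 20·log₁₀(0.05199) ≈ -25.7 dB.

|G(j1)|_dB ≈ -25.7 dB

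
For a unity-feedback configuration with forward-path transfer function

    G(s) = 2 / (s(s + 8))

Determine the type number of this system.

Type 1

The denominator has 1 factor of s at the origin (free integrator), so this is a Type 1 system.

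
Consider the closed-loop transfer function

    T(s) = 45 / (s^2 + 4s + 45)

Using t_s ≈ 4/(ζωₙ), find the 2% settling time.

Comparing s^2 + 4s + 45 to s^2 + 2ζωₙs + ωₙ²: ωₙ = √45 ≈ 6.708 rad/s and ζ = 4/(2·√45) ≈ 0.2981.
ζωₙ = 4/2 = 2, so t_s ≈ 4/(ζωₙ) = 4/2 = 2 s.

t_s ≈ 2 s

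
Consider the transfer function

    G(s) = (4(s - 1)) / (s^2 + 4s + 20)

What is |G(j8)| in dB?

Substitute s = j8: numerator = -4 + j32, denominator = -44 + j32.
|G(j8)| = |-4 + j32| / |-44 + j32| = 32.249 / 54.406 ≈ 0.5927.
In decibels: 20·log₁₀(0.5927) ≈ -4.54 dB.

|G(j8)|_dB ≈ -4.54 dB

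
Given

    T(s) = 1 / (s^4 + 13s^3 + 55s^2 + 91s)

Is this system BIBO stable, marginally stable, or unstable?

The denominator s^4 + 13s^3 + 55s^2 + 91s factors as s(s + 7)(s^2 + 6s + 13), giving poles at s = 0, -7, -3 + 2j, -3 - 2j.
Since the simple pole(s) at s = 0 lie on the jω-axis with none in the right half-plane, the system is marginally stable.

marginally stable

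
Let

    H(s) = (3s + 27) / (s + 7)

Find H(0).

Set s = 0: H(0) = (27) / (7) = 27/7.

H(0) = 27/7 ≈ 3.857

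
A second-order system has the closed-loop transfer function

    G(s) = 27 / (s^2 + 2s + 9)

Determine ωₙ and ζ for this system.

ωₙ = 3 rad/s, ζ ≈ 0.3333

Compare the denominator to the standard form s^2 + 2ζωₙs + ωₙ².
ωₙ² = 9, so ωₙ = 3 rad/s.
2ζωₙ = 2, so ζ = 2/(2·3) ≈ 0.3333.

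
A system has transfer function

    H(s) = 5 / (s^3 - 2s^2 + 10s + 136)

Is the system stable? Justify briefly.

unstable

The denominator s^3 - 2s^2 + 10s + 136 factors as (s + 4)(s^2 - 6s + 34), giving poles at s = -4, 3 ± 5j.
Since the pole(s) at s = 3 + 5j, 3 - 5j lie in the right half-plane, the system is unstable.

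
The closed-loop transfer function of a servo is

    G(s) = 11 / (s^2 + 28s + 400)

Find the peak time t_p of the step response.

Comparing s^2 + 28s + 400 to s^2 + 2ζωₙs + ωₙ²: ωₙ = 20 rad/s and ζ = 28/(2·20) = 0.7.
ζωₙ = 28/2 = 14, so ω_d = ωₙ√(1−ζ²) = √(ωₙ² − (ζωₙ)²) = √(400 − 14²) = √204 ≈ 14.28 rad/s.
t_p = π/ω_d = π/14.28 ≈ 0.2200 s.

t_p ≈ 0.2200 s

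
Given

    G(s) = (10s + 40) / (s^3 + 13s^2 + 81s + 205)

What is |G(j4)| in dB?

Substitute s = j4: numerator = 40 + j40, denominator = -3 + j260.
|G(j4)| = |40 + j40| / |-3 + j260| = 56.569 / 260.02 ≈ 0.2176.
In decibels: 20·log₁₀(0.2176) ≈ -13.2 dB.

|G(j4)|_dB ≈ -13.2 dB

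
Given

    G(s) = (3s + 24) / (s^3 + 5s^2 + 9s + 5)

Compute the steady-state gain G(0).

Set s = 0: G(0) = (24) / (5) = 24/5.

G(0) = 24/5 ≈ 4.800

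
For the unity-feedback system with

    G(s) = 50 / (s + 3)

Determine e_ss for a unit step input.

G(s) has no poles at the origin.
This is a Type 0 system. Kp = lim_{s→0} G(s) = 50/3.
e_ss = 1/(1 + Kp) = 1/(1 + 50/3) = 3/53 ≈ 0.05660.

e_ss = 0.05660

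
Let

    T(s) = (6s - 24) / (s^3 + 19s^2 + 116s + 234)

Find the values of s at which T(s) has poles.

The poles are the roots of the denominator s^3 + 19s^2 + 116s + 234 = 0.
Trying s = -9: the polynomial evaluates to 0, so (s + 9) is a factor.
Dividing out leaves s^2 + 10s + 26 = 0.
The quadratic formula then gives s = -5 ± 1j.

s = -5 ± j, -9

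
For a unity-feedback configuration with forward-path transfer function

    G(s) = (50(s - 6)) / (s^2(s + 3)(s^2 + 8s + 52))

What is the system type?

Type 2

The denominator has 2 factors of s at the origin (free integrators), so this is a Type 2 system.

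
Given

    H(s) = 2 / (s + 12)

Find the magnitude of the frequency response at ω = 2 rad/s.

Substitute s = j2: numerator = 2, denominator = 12 + j2.
|H(j2)| = |2| / |12 + j2| = 2 / 12.166 ≈ 0.1644.

|H(j2)| ≈ 0.1644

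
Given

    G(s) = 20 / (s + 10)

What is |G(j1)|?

Substitute s = j1: numerator = 20, denominator = 10 + j1.
|G(j1)| = |20| / |10 + j1| = 20 / 10.050 ≈ 1.990.

|G(j1)| ≈ 1.990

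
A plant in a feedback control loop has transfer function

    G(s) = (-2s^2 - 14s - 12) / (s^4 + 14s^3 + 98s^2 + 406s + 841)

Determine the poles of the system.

The poles are the roots of the denominator s^4 + 14s^3 + 98s^2 + 406s + 841 = 0.
No real roots exist; factor into two real quadratics: (s^2 + 4s + 29)(s^2 + 10s + 29) = 0.
Each quadratic gives a conjugate pair via the quadratic formula.

s = -2 ± 5j, -5 ± 2j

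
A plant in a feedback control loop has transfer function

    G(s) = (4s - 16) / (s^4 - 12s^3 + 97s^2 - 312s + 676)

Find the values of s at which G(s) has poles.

s = 2 + 3j, 2 - 3j, 4 + 6j, 4 - 6j

The poles are the roots of the denominator s^4 - 12s^3 + 97s^2 - 312s + 676 = 0.
No real roots exist; factor into two real quadratics: (s^2 - 4s + 13)(s^2 - 8s + 52) = 0.
Each quadratic gives a conjugate pair via the quadratic formula.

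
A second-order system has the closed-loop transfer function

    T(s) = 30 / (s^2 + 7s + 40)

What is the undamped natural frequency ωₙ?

ωₙ ≈ 6.325 rad/s

Compare the denominator to the standard form s^2 + 2ζωₙs + ωₙ².
ωₙ² = 40, so ωₙ = √40 ≈ 6.325 rad/s.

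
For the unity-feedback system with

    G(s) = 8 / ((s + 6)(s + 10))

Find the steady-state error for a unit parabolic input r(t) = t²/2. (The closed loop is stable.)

e_ss = ∞

G(s) has no poles at the origin.
This is a Type 0 system; Ka = lim_{s→0} s^2·G(s) = 0, so the steady-state error for a parabola input is infinite.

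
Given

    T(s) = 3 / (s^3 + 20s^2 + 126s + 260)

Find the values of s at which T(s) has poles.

s = -5 ± j, -10

The poles are the roots of the denominator s^3 + 20s^2 + 126s + 260 = 0.
Trying s = -10: the polynomial evaluates to 0, so (s + 10) is a factor.
Dividing out leaves s^2 + 10s + 26 = 0.
The quadratic formula then gives s = -5 ± 1j.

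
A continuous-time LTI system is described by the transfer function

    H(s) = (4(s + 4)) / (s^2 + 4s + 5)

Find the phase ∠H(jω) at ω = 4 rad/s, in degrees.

∠H(j4) ≈ -79.51°

At s = j4: numerator = 16 + j16, denominator = -11 + j16.
∠H = ∠num − ∠den = 45° − (124.51°) = -79.51°.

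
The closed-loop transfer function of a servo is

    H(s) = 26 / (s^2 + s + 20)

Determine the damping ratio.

Compare the denominator to the standard form s^2 + 2ζωₙs + ωₙ².
ωₙ² = 20, so ωₙ = √20 ≈ 4.472 rad/s.
2ζωₙ = 1, so ζ = 1/(2·√20) ≈ 0.1118.

ζ ≈ 0.1118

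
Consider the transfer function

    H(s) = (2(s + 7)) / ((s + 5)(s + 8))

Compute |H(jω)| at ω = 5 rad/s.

Substitute s = j5: numerator = 14 + j10, denominator = 15 + j65.
|H(j5)| = |14 + j10| / |15 + j65| = 17.205 / 66.708 ≈ 0.2579.

|H(j5)| ≈ 0.2579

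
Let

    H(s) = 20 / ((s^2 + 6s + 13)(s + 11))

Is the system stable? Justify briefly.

The poles can be read from the denominator factors: s = -3 ± 2j, -11.
Since all poles lie strictly in the left half-plane, the system is stable.

stable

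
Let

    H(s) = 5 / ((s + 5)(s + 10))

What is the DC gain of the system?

H(0) = 1/10 ≈ 0.1000

Set s = 0: H(0) = (5) / (50) = 1/10.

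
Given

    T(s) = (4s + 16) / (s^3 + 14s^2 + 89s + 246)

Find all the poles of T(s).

s = -4 ± 5j, -6

The poles are the roots of the denominator s^3 + 14s^2 + 89s + 246 = 0.
Trying s = -6: the polynomial evaluates to 0, so (s + 6) is a factor.
Dividing out leaves s^2 + 8s + 41 = 0.
The quadratic formula then gives s = -4 ± 5j.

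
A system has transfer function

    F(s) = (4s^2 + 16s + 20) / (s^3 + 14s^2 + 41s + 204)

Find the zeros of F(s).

Set the numerator to zero: 4s^2 + 16s + 20 = 0, i.e. 4·(s^2 + 4s + 5) = 0.
Factoring: (s^2 + 4s + 5) = 0.

s = -2 + j, -2 - j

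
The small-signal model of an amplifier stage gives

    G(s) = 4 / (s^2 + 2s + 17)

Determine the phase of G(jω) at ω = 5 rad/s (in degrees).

At s = j5: numerator = 4, denominator = -8 + j10.
∠G = ∠num − ∠den = 0° − (128.66°) = -128.7°.

∠G(j5) ≈ -128.7°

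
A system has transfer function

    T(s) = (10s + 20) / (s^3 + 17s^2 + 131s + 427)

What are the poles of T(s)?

The poles are the roots of the denominator s^3 + 17s^2 + 131s + 427 = 0.
Trying s = -7: the polynomial evaluates to 0, so (s + 7) is a factor.
Dividing out leaves s^2 + 10s + 61 = 0.
The quadratic formula then gives s = -5 ± 6j.

s = -7, -5 + 6j, -5 - 6j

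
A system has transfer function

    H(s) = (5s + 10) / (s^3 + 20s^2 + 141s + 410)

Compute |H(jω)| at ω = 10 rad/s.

Substitute s = j10: numerator = 10 + j50, denominator = -1590 + j410.
|H(j10)| = |10 + j50| / |-1590 + j410| = 50.990 / 1642.0 ≈ 0.03105.

|H(j10)| ≈ 0.03105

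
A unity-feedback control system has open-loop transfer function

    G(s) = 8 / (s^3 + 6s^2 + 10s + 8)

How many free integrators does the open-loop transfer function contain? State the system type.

The denominator has no factor of s at the origin — no free integrator — so this is a Type 0 system.

Type 0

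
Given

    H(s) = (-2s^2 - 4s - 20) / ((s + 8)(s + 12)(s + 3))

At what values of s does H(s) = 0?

Set the numerator to zero: -2s^2 - 4s - 20 = 0, i.e. -2·(s^2 + 2s + 10) = 0.
Factoring: (s^2 + 2s + 10) = 0.

s = -1 ± 3j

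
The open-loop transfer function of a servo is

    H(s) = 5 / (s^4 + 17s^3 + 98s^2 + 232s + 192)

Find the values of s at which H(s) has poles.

s = -4, -8, -2, -3

The poles are the roots of the denominator s^4 + 17s^3 + 98s^2 + 232s + 192 = 0.
Trying s = -4: the polynomial evaluates to 0, so (s + 4) is a factor.
Dividing out leaves s^3 + 13s^2 + 46s + 48 = 0.
This factors further as (s + 8)(s + 2)(s + 3) = 0.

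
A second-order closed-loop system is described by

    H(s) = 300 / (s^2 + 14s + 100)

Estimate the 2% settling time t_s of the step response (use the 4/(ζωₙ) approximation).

Comparing s^2 + 14s + 100 to s^2 + 2ζωₙs + ωₙ²: ωₙ = 10 rad/s and ζ = 14/(2·10) = 0.7.
ζωₙ = 14/2 = 7, so t_s ≈ 4/(ζωₙ) = 4/7 ≈ 0.5714 s.

t_s ≈ 0.5714 s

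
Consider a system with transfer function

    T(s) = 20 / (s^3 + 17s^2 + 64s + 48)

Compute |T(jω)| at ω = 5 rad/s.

Substitute s = j5: numerator = 20, denominator = -377 + j195.
|T(j5)| = |20| / |-377 + j195| = 20 / 424.45 ≈ 0.04712.

|T(j5)| ≈ 0.04712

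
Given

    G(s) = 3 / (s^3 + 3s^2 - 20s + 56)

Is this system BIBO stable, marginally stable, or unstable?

unstable

The denominator s^3 + 3s^2 - 20s + 56 factors as (s + 7)(s^2 - 4s + 8), giving poles at s = -7, 2 + 2j, 2 - 2j.
Since the pole(s) at s = 2 + 2j, 2 - 2j lie in the right half-plane, the system is unstable.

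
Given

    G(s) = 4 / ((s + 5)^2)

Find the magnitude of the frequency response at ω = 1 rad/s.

|G(j1)| ≈ 0.1538

Substitute s = j1: numerator = 4, denominator = 24 + j10.
|G(j1)| = |4| / |24 + j10| = 4 / 26 ≈ 0.1538.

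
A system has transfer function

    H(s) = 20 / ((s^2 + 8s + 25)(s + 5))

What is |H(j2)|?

Substitute s = j2: numerator = 20, denominator = 73 + j122.
|H(j2)| = |20| / |73 + j122| = 20 / 142.17 ≈ 0.1407.

|H(j2)| ≈ 0.1407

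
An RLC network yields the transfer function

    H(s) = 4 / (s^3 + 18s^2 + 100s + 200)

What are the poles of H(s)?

s = -4 + 2j, -4 - 2j, -10

The poles are the roots of the denominator s^3 + 18s^2 + 100s + 200 = 0.
Trying s = -10: the polynomial evaluates to 0, so (s + 10) is a factor.
Dividing out leaves s^2 + 8s + 20 = 0.
The quadratic formula then gives s = -4 ± 2j.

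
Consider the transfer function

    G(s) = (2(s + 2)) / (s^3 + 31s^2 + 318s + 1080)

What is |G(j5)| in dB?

|G(j5)|_dB ≈ -42.9 dB

Substitute s = j5: numerator = 4 + j10, denominator = 305 + j1465.
|G(j5)| = |4 + j10| / |305 + j1465| = 10.770 / 1496.4 ≈ 0.007197.
In decibels: 20·log₁₀(0.007197) ≈ -42.9 dB.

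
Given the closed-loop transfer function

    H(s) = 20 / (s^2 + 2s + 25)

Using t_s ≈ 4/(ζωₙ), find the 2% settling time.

t_s ≈ 4 s

Comparing s^2 + 2s + 25 to s^2 + 2ζωₙs + ωₙ²: ωₙ = 5 rad/s and ζ = 2/(2·5) = 0.2.
ζωₙ = 2/2 = 1, so t_s ≈ 4/(ζωₙ) = 4/1 = 4 s.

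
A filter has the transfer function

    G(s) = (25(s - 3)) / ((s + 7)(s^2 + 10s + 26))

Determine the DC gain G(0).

At s = 0 each factor (s + a) contributes a and each (s^2 + bs + c) contributes c.
G(0) = 25·(-3) / ((7) · (26)) = -75/182 = -75/182.

G(0) = -75/182 ≈ -0.4121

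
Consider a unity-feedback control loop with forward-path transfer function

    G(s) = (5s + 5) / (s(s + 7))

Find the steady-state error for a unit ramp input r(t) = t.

e_ss = 1.400

G(s) has one pole at the origin.
This is a Type 1 system. Kv = lim_{s→0} s·G(s) = 5/7.
e_ss = 1/Kv = 1/(5/7) = 7/5 ≈ 1.400.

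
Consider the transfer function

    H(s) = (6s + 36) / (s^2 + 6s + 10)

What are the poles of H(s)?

s = -3 ± j

The poles are the roots of the denominator s^2 + 6s + 10 = 0.
Using the quadratic formula: s = (-6 ± √(-4))/2 = -3 ± 1j.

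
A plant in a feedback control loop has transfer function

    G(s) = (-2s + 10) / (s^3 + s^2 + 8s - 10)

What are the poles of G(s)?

The poles are the roots of the denominator s^3 + s^2 + 8s - 10 = 0.
Trying s = 1: the polynomial evaluates to 0, so (s - 1) is a factor.
Dividing out leaves s^2 + 2s + 10 = 0.
The quadratic formula then gives s = -1 ± 3j.

s = -1 + 3j, -1 - 3j, 1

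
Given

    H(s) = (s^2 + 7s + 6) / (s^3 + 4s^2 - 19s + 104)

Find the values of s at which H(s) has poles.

The poles are the roots of the denominator s^3 + 4s^2 - 19s + 104 = 0.
Trying s = -8: the polynomial evaluates to 0, so (s + 8) is a factor.
Dividing out leaves s^2 - 4s + 13 = 0.
The quadratic formula then gives s = 2 ± 3j.

s = 2 + 3j, 2 - 3j, -8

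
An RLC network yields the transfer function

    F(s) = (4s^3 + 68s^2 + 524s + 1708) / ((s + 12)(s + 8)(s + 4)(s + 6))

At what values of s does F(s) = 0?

Set the numerator to zero: 4s^3 + 68s^2 + 524s + 1708 = 0, i.e. 4·(s^3 + 17s^2 + 131s + 427) = 0.
Factoring: (s^2 + 10s + 61)(s + 7) = 0.

s = -5 + 6j, -5 - 6j, -7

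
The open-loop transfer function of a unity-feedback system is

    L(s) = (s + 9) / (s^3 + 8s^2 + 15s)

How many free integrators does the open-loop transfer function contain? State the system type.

Type 1

Factor s from the denominator: s^3 + 8s^2 + 15s = s·(s^2 + 8s + 15).
There is 1 pole at the origin, so the system is Type 1.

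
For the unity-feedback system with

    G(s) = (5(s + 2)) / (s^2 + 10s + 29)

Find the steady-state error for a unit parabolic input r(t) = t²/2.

e_ss = ∞

G(s) has no poles at the origin.
This is a Type 0 system; Ka = lim_{s→0} s^2·G(s) = 0, so the steady-state error for a parabola input is infinite.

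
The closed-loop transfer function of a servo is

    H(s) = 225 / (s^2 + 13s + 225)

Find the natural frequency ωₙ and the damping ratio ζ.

Compare the denominator to the standard form s^2 + 2ζωₙs + ωₙ².
ωₙ² = 225, so ωₙ = 15 rad/s.
2ζωₙ = 13, so ζ = 13/(2·15) ≈ 0.4333.

ωₙ = 15 rad/s, ζ ≈ 0.4333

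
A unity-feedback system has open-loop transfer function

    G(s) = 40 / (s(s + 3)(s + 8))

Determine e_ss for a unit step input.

G(s) has one pole at the origin.
This is a Type 1 system; for a step input the steady-state error is zero.

e_ss = 0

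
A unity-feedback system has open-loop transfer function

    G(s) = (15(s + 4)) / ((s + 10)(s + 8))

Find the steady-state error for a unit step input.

G(s) has no poles at the origin.
This is a Type 0 system. Kp = lim_{s→0} G(s) = 60/80 = 3/4.
e_ss = 1/(1 + Kp) = 1/(1 + 3/4) = 4/7 ≈ 0.5714.

e_ss = 0.5714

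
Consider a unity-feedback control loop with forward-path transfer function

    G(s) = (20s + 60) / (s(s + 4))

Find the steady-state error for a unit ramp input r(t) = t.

e_ss = 0.06667

G(s) has one pole at the origin.
This is a Type 1 system. Kv = lim_{s→0} s·G(s) = 60/4 = 15.
e_ss = 1/Kv = 1/(15) = 1/15 ≈ 0.06667.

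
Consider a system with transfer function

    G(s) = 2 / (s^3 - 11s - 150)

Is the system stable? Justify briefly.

The denominator s^3 - 11s - 150 factors as (s^2 + 6s + 25)(s - 6), giving poles at s = -3 + 4j, -3 - 4j, 6.
Since the pole(s) at s = 6 lie in the right half-plane, the system is unstable.

unstable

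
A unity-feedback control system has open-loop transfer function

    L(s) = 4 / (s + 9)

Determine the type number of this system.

Type 0

The denominator has no factor of s at the origin — no free integrator — so this is a Type 0 system.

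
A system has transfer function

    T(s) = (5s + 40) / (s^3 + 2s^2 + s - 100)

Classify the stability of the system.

unstable

The denominator s^3 + 2s^2 + s - 100 factors as (s - 4)(s^2 + 6s + 25), giving poles at s = 4, -3 ± 4j.
Since the pole(s) at s = 4 lie in the right half-plane, the system is unstable.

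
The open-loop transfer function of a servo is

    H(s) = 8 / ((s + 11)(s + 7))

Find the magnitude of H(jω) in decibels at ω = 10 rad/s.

Substitute s = j10: numerator = 8, denominator = -23 + j180.
|H(j10)| = |8| / |-23 + j180| = 8 / 181.46 ≈ 0.04409.
In decibels: 20·log₁₀(0.04409) ≈ -27.1 dB.

|H(j10)|_dB ≈ -27.1 dB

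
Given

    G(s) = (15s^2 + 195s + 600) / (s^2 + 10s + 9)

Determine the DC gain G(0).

Set s = 0: G(0) = (600) / (9) = 200/3.

G(0) = 200/3 ≈ 66.67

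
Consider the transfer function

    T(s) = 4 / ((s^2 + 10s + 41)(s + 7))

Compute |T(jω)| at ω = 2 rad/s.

|T(j2)| ≈ 0.01306

Substitute s = j2: numerator = 4, denominator = 219 + j214.
|T(j2)| = |4| / |219 + j214| = 4 / 306.20 ≈ 0.01306.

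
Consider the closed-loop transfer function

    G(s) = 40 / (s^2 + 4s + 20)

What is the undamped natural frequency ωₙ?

Compare the denominator to the standard form s^2 + 2ζωₙs + ωₙ².
ωₙ² = 20, so ωₙ = √20 ≈ 4.472 rad/s.

ωₙ ≈ 4.472 rad/s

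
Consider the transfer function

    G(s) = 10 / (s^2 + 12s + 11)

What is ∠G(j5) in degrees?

At s = j5: numerator = 10, denominator = -14 + j60.
∠G = ∠num − ∠den = 0° − (103.13°) = -103.1°.

∠G(j5) ≈ -103.1°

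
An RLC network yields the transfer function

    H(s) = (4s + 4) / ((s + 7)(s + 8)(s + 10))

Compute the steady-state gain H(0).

Set s = 0: H(0) = (4) / (560) = 1/140.

H(0) = 1/140 ≈ 0.007143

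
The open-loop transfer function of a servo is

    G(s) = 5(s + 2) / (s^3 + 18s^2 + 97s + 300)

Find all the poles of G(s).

The poles are the roots of the denominator s^3 + 18s^2 + 97s + 300 = 0.
Trying s = -12: the polynomial evaluates to 0, so (s + 12) is a factor.
Dividing out leaves s^2 + 6s + 25 = 0.
The quadratic formula then gives s = -3 ± 4j.

s = -3 ± 4j, -12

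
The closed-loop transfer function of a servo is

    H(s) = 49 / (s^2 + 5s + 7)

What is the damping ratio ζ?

ζ ≈ 0.9449

Compare the denominator to the standard form s^2 + 2ζωₙs + ωₙ².
ωₙ² = 7, so ωₙ = √7 ≈ 2.646 rad/s.
2ζωₙ = 5, so ζ = 5/(2·√7) ≈ 0.9449.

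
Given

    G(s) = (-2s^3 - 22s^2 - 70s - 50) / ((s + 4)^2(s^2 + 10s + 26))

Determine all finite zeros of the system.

Set the numerator to zero: -2s^3 - 22s^2 - 70s - 50 = 0, i.e. -2·(s^3 + 11s^2 + 35s + 25) = 0.
Factoring: (s + 5)^2(s + 1) = 0.

s = -5, -5, -1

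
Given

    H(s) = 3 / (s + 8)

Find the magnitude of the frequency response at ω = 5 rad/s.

Substitute s = j5: numerator = 3, denominator = 8 + j5.
|H(j5)| = |3| / |8 + j5| = 3 / 9.4340 ≈ 0.3180.

|H(j5)| ≈ 0.3180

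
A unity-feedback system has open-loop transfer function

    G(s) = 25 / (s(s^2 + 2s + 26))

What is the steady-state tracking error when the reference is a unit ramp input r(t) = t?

G(s) has one pole at the origin.
This is a Type 1 system. Kv = lim_{s→0} s·G(s) = 25/26.
e_ss = 1/Kv = 1/(25/26) = 26/25 ≈ 1.040.

e_ss = 1.040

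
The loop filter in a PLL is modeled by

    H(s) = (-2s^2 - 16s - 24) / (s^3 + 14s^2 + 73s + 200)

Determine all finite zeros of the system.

Set the numerator to zero: -2s^2 - 16s - 24 = 0, i.e. -2·(s^2 + 8s + 12) = 0.
Factoring: (s + 2)(s + 6) = 0.

s = -2, -6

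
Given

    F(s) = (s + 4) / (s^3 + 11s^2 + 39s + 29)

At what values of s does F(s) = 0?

s = -4

Set the numerator to zero: s + 4 = 0.
So s = -4.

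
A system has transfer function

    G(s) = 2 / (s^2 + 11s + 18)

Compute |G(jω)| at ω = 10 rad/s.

|G(j10)| ≈ 0.01458

Substitute s = j10: numerator = 2, denominator = -82 + j110.
|G(j10)| = |2| / |-82 + j110| = 2 / 137.20 ≈ 0.01458.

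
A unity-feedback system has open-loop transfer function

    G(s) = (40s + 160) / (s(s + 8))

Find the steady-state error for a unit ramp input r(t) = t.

G(s) has one pole at the origin.
This is a Type 1 system. Kv = lim_{s→0} s·G(s) = 160/8 = 20.
e_ss = 1/Kv = 1/(20) = 1/20 ≈ 0.05000.

e_ss = 0.05000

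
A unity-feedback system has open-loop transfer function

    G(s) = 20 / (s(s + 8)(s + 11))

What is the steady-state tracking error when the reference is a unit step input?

G(s) has one pole at the origin.
This is a Type 1 system; for a step input the steady-state error is zero.

e_ss = 0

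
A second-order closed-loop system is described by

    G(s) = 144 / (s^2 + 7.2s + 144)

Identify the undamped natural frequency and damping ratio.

ωₙ = 12 rad/s, ζ = 0.3

Compare the denominator to the standard form s^2 + 2ζωₙs + ωₙ².
ωₙ² = 144, so ωₙ = 12 rad/s.
2ζωₙ = 7.2, so ζ = 7.2/(2·12) = 0.3.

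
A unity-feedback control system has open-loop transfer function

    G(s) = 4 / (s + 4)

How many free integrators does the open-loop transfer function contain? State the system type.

The denominator has no factor of s at the origin — no free integrator — so this is a Type 0 system.

Type 0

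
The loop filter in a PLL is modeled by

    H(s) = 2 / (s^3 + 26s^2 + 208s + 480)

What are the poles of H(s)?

The poles are the roots of the denominator s^3 + 26s^2 + 208s + 480 = 0.
Trying s = -10: the polynomial evaluates to 0, so (s + 10) is a factor.
Dividing out leaves s^2 + 16s + 48 = 0.
Factoring the quadratic: (s + 4)(s + 12) = 0.

s = -10, -4, -12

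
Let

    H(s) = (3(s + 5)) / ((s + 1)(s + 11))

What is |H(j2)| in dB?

Substitute s = j2: numerator = 15 + j6, denominator = 7 + j24.
|H(j2)| = |15 + j6| / |7 + j24| = 16.155 / 25 ≈ 0.6462.
In decibels: 20·log₁₀(0.6462) ≈ -3.79 dB.

|H(j2)|_dB ≈ -3.79 dB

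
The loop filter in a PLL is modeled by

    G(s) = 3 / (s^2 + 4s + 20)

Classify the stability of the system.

The denominator s^2 + 4s + 20 factors as (s^2 + 4s + 20), giving poles at s = -2 + 4j, -2 - 4j.
Since all poles lie strictly in the left half-plane, the system is stable.

stable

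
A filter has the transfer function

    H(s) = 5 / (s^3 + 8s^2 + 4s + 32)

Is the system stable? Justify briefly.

marginally stable

The denominator s^3 + 8s^2 + 4s + 32 factors as (s^2 + 4)(s + 8), giving poles at s = 2j, -2j, -8.
Since the simple pole(s) at s = 2j, -2j lie on the jω-axis with none in the right half-plane, the system is marginally stable.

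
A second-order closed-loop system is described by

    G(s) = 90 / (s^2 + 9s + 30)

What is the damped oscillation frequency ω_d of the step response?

ω_d ≈ 3.122 rad/s

Comparing s^2 + 9s + 30 to s^2 + 2ζωₙs + ωₙ²: ωₙ = √30 ≈ 5.477 rad/s and ζ = 9/(2·√30) ≈ 0.8216.
ζωₙ = 9/2 = 4.5, so ω_d = ωₙ√(1−ζ²) = √(ωₙ² − (ζωₙ)²) = √(30 − 4.5²) = √9.75 ≈ 3.122 rad/s.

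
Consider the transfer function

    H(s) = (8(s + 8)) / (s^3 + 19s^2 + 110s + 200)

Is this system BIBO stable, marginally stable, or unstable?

The denominator s^3 + 19s^2 + 110s + 200 factors as (s + 10)(s + 5)(s + 4), giving poles at s = -10, -5, -4.
Since all poles lie strictly in the left half-plane, the system is stable.

stable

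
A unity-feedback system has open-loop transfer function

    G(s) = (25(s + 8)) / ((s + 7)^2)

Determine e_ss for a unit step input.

e_ss = 0.1968

G(s) has no poles at the origin.
This is a Type 0 system. Kp = lim_{s→0} G(s) = 200/49.
e_ss = 1/(1 + Kp) = 1/(1 + 200/49) = 49/249 ≈ 0.1968.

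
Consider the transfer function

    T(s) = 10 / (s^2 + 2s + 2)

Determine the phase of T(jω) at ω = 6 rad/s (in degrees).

∠T(j6) ≈ -160.6°

At s = j6: numerator = 10, denominator = -34 + j12.
∠T = ∠num − ∠den = 0° − (160.56°) = -160.6°.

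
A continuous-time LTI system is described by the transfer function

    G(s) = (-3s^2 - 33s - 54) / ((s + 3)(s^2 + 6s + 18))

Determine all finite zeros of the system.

Set the numerator to zero: -3s^2 - 33s - 54 = 0, i.e. -3·(s^2 + 11s + 18) = 0.
Factoring: (s + 2)(s + 9) = 0.

s = -2, -9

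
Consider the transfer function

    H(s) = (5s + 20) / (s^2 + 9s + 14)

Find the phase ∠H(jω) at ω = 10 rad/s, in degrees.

At s = j10: numerator = 20 + j50, denominator = -86 + j90.
∠H = ∠num − ∠den = 68.199° − (133.70°) = -65.50°.

∠H(j10) ≈ -65.50°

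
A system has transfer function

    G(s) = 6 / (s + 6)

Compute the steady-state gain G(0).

Set s = 0: G(0) = (6) / (6) = 1.

G(0) = 1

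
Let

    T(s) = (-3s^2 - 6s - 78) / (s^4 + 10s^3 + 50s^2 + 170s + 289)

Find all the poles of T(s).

s = -1 ± 4j, -4 ± j

The poles are the roots of the denominator s^4 + 10s^3 + 50s^2 + 170s + 289 = 0.
No real roots exist; factor into two real quadratics: (s^2 + 2s + 17)(s^2 + 8s + 17) = 0.
Each quadratic gives a conjugate pair via the quadratic formula.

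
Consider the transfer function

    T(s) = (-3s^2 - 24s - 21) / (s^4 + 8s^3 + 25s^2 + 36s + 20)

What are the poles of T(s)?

The poles are the roots of the denominator s^4 + 8s^3 + 25s^2 + 36s + 20 = 0.
Trying s = -2: the polynomial evaluates to 0, so (s + 2) is a factor.
Dividing out leaves s^3 + 6s^2 + 13s + 10 = 0.
This factors further as (s^2 + 4s + 5)(s + 2) = 0.

s = -2 ± j, -2, -2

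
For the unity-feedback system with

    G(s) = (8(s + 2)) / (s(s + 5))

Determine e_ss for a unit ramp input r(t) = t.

G(s) has one pole at the origin.
This is a Type 1 system. Kv = lim_{s→0} s·G(s) = 16/5.
e_ss = 1/Kv = 1/(16/5) = 5/16 ≈ 0.3125.

e_ss = 0.3125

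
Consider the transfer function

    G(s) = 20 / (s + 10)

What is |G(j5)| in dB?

|G(j5)|_dB ≈ 5.05 dB

Substitute s = j5: numerator = 20, denominator = 10 + j5.
|G(j5)| = |20| / |10 + j5| = 20 / 11.180 ≈ 1.789.
In decibels: 20·log₁₀(1.789) ≈ 5.05 dB.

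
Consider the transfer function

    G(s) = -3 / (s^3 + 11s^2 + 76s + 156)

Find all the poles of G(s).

The poles are the roots of the denominator s^3 + 11s^2 + 76s + 156 = 0.
Trying s = -3: the polynomial evaluates to 0, so (s + 3) is a factor.
Dividing out leaves s^2 + 8s + 52 = 0.
The quadratic formula then gives s = -4 ± 6j.

s = -4 ± 6j, -3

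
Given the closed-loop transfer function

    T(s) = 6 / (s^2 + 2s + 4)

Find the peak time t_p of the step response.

Comparing s^2 + 2s + 4 to s^2 + 2ζωₙs + ωₙ²: ωₙ = 2 rad/s and ζ = 2/(2·2) = 0.5.
ζωₙ = 2/2 = 1, so ω_d = ωₙ√(1−ζ²) = √(ωₙ² − (ζωₙ)²) = √(4 − 1²) = √3 ≈ 1.732 rad/s.
t_p = π/ω_d = π/1.732 ≈ 1.814 s.

t_p ≈ 1.814 s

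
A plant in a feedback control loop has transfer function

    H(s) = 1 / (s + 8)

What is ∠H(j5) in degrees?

∠H(j5) ≈ -32.01°

At s = j5: numerator = 1, denominator = 8 + j5.
∠H = ∠num − ∠den = 0° − (32.005°) = -32.01°.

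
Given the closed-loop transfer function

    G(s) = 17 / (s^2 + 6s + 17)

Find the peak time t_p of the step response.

Comparing s^2 + 6s + 17 to s^2 + 2ζωₙs + ωₙ²: ωₙ = √17 ≈ 4.123 rad/s and ζ = 6/(2·√17) ≈ 0.7276.
ζωₙ = 6/2 = 3, so ω_d = ωₙ√(1−ζ²) = √(ωₙ² − (ζωₙ)²) = √(17 − 3²) = √8 ≈ 2.828 rad/s.
t_p = π/ω_d = π/2.828 ≈ 1.111 s.

t_p ≈ 1.111 s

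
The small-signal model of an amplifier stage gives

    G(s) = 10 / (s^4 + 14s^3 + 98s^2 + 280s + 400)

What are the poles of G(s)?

The poles are the roots of the denominator s^4 + 14s^3 + 98s^2 + 280s + 400 = 0.
No real roots exist; factor into two real quadratics: (s^2 + 10s + 50)(s^2 + 4s + 8) = 0.
Each quadratic gives a conjugate pair via the quadratic formula.

s = -5 + 5j, -5 - 5j, -2 + 2j, -2 - 2j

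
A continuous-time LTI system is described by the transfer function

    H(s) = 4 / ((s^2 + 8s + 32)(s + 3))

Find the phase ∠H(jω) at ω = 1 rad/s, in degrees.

At s = j1: numerator = 4, denominator = 85 + j55.
∠H = ∠num − ∠den = 0° − (32.905°) = -32.91°.

∠H(j1) ≈ -32.91°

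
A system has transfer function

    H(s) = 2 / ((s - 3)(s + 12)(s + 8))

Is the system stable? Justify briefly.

unstable

The poles can be read from the denominator factors: s = 3, -12, -8.
Since the pole(s) at s = 3 lie in the right half-plane, the system is unstable.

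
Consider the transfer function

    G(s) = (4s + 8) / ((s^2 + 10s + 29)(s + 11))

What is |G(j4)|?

Substitute s = j4: numerator = 8 + j16, denominator = -17 + j492.
|G(j4)| = |8 + j16| / |-17 + j492| = 17.889 / 492.29 ≈ 0.03634.

|G(j4)| ≈ 0.03634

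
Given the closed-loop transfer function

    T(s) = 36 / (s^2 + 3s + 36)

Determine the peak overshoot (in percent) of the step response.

Comparing s^2 + 3s + 36 to s^2 + 2ζωₙs + ωₙ²: ωₙ = 6 rad/s and ζ = 3/(2·6) = 0.25.
%OS = 100·exp(−πζ/√(1−ζ²)) = 100·exp(−π·0.25/√(1−0.25²)) ≈ 44.4%.

%OS ≈ 44.4%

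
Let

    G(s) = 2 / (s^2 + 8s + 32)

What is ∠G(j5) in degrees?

At s = j5: numerator = 2, denominator = 7 + j40.
∠G = ∠num − ∠den = 0° − (80.074°) = -80.07°.

∠G(j5) ≈ -80.07°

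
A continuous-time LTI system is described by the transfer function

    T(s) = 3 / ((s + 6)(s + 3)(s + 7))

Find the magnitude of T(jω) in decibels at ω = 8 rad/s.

|T(j8)|_dB ≈ -49.6 dB

Substitute s = j8: numerator = 3, denominator = -898 + j136.
|T(j8)| = |3| / |-898 + j136| = 3 / 908.24 ≈ 0.003303.
In decibels: 20·log₁₀(0.003303) ≈ -49.6 dB.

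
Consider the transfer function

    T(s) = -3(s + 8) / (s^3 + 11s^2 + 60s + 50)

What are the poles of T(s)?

s = -5 ± 5j, -1

The poles are the roots of the denominator s^3 + 11s^2 + 60s + 50 = 0.
Trying s = -1: the polynomial evaluates to 0, so (s + 1) is a factor.
Dividing out leaves s^2 + 10s + 50 = 0.
The quadratic formula then gives s = -5 ± 5j.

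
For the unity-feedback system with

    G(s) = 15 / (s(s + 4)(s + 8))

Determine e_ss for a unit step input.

e_ss = 0

G(s) has one pole at the origin.
This is a Type 1 system; for a step input the steady-state error is zero.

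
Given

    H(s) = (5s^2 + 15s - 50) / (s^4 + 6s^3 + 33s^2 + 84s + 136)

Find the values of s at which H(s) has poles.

The poles are the roots of the denominator s^4 + 6s^3 + 33s^2 + 84s + 136 = 0.
No real roots exist; factor into two real quadratics: (s^2 + 2s + 17)(s^2 + 4s + 8) = 0.
Each quadratic gives a conjugate pair via the quadratic formula.

s = -1 + 4j, -1 - 4j, -2 + 2j, -2 - 2j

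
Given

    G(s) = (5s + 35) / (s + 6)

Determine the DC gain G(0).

G(0) = 35/6 ≈ 5.833

Set s = 0: G(0) = (35) / (6) = 35/6.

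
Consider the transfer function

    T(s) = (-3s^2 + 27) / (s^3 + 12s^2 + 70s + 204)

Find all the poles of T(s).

The poles are the roots of the denominator s^3 + 12s^2 + 70s + 204 = 0.
Trying s = -6: the polynomial evaluates to 0, so (s + 6) is a factor.
Dividing out leaves s^2 + 6s + 34 = 0.
The quadratic formula then gives s = -3 ± 5j.

s = -3 ± 5j, -6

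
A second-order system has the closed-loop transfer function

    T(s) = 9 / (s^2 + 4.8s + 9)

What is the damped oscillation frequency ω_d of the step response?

Comparing s^2 + 4.8s + 9 to s^2 + 2ζωₙs + ωₙ²: ωₙ = 3 rad/s and ζ = 4.8/(2·3) = 0.8.
ζωₙ = 4.8/2 = 2.4, so ω_d = ωₙ√(1−ζ²) = √(ωₙ² − (ζωₙ)²) = √(9 − 2.4²) = √3.24 = 1.800 rad/s.

ω_d = 1.800 rad/s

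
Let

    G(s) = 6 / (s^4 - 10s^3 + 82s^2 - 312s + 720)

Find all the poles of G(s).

The poles are the roots of the denominator s^4 - 10s^3 + 82s^2 - 312s + 720 = 0.
No real roots exist; factor into two real quadratics: (s^2 - 6s + 18)(s^2 - 4s + 40) = 0.
Each quadratic gives a conjugate pair via the quadratic formula.

s = 3 + 3j, 3 - 3j, 2 + 6j, 2 - 6j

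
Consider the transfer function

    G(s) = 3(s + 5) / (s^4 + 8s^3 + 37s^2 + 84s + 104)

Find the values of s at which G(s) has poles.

The poles are the roots of the denominator s^4 + 8s^3 + 37s^2 + 84s + 104 = 0.
No real roots exist; factor into two real quadratics: (s^2 + 4s + 13)(s^2 + 4s + 8) = 0.
Each quadratic gives a conjugate pair via the quadratic formula.

s = -2 ± 3j, -2 ± 2j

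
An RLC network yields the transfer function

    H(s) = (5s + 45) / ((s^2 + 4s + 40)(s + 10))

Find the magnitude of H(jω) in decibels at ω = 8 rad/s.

Substitute s = j8: numerator = 45 + j40, denominator = -496 + j128.
|H(j8)| = |45 + j40| / |-496 + j128| = 60.208 / 512.25 ≈ 0.1175.
In decibels: 20·log₁₀(0.1175) ≈ -18.6 dB.

|H(j8)|_dB ≈ -18.6 dB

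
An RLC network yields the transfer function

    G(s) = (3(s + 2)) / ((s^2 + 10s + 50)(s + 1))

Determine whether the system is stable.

The poles can be read from the denominator factors: s = -5 ± 5j, -1.
Since all poles lie strictly in the left half-plane, the system is stable.

stable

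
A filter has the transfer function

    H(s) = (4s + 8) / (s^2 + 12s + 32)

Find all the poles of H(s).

s = -4, -8

The poles are the roots of the denominator s^2 + 12s + 32 = 0.
Factoring: (s + 4)(s + 8) = 0, so s = -4 and s = -8.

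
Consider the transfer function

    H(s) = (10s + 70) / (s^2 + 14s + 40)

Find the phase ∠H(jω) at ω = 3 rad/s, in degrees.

At s = j3: numerator = 70 + j30, denominator = 31 + j42.
∠H = ∠num − ∠den = 23.199° − (53.569°) = -30.37°.

∠H(j3) ≈ -30.37°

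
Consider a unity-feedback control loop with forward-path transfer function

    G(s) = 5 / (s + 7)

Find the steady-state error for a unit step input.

G(s) has no poles at the origin.
This is a Type 0 system. Kp = lim_{s→0} G(s) = 5/7.
e_ss = 1/(1 + Kp) = 1/(1 + 5/7) = 7/12 ≈ 0.5833.

e_ss = 0.5833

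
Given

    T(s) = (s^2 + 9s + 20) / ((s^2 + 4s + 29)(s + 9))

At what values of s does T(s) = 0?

s = -4, -5

Set the numerator to zero: s^2 + 9s + 20 = 0.
Factoring: (s + 4)(s + 5) = 0.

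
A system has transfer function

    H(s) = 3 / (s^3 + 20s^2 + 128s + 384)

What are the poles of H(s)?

The poles are the roots of the denominator s^3 + 20s^2 + 128s + 384 = 0.
Trying s = -12: the polynomial evaluates to 0, so (s + 12) is a factor.
Dividing out leaves s^2 + 8s + 32 = 0.
The quadratic formula then gives s = -4 ± 4j.

s = -12, -4 + 4j, -4 - 4j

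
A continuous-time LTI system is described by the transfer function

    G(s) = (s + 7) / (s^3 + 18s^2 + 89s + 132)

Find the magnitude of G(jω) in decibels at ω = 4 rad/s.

|G(j4)|_dB ≈ -32.3 dB

Substitute s = j4: numerator = 7 + j4, denominator = -156 + j292.
|G(j4)| = |7 + j4| / |-156 + j292| = 8.0623 / 331.06 ≈ 0.02435.
In decibels: 20·log₁₀(0.02435) ≈ -32.3 dB.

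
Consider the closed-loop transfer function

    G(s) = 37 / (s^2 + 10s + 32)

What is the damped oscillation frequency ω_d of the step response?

Comparing s^2 + 10s + 32 to s^2 + 2ζωₙs + ωₙ²: ωₙ = √32 ≈ 5.657 rad/s and ζ = 10/(2·√32) ≈ 0.8839.
ζωₙ = 10/2 = 5, so ω_d = ωₙ√(1−ζ²) = √(ωₙ² − (ζωₙ)²) = √(32 − 5²) = √7 ≈ 2.646 rad/s.

ω_d ≈ 2.646 rad/s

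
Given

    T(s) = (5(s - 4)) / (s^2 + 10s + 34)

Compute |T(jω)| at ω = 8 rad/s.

Substitute s = j8: numerator = -20 + j40, denominator = -30 + j80.
|T(j8)| = |-20 + j40| / |-30 + j80| = 44.721 / 85.440 ≈ 0.5234.

|T(j8)| ≈ 0.5234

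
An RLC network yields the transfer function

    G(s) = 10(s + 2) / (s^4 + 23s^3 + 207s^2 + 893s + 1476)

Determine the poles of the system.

The poles are the roots of the denominator s^4 + 23s^3 + 207s^2 + 893s + 1476 = 0.
Trying s = -9: the polynomial evaluates to 0, so (s + 9) is a factor.
Dividing out leaves s^3 + 14s^2 + 81s + 164 = 0.
This factors further as (s^2 + 10s + 41)(s + 4) = 0.

s = -5 ± 4j, -9, -4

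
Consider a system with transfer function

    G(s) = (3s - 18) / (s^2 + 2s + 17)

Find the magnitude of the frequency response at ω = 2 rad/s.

|G(j2)| ≈ 1.395

Substitute s = j2: numerator = -18 + j6, denominator = 13 + j4.
|G(j2)| = |-18 + j6| / |13 + j4| = 18.974 / 13.601 ≈ 1.395.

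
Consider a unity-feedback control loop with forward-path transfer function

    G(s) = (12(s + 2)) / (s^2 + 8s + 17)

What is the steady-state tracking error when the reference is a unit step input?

e_ss = 0.4146

G(s) has no poles at the origin.
This is a Type 0 system. Kp = lim_{s→0} G(s) = 24/17.
e_ss = 1/(1 + Kp) = 1/(1 + 24/17) = 17/41 ≈ 0.4146.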